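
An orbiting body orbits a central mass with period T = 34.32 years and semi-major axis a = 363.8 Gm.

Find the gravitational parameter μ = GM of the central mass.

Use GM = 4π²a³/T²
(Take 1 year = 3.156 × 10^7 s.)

Convert to SI: T = 34.32 years = 1.08314e+09 s; a = 363.8 Gm = 3.638e+11 m.
GM = 4π² · a³ / T².
GM = 4π² · (3.638e+11)³ / (1.08314e+09)² m³/s² ≈ 1.62e+18 m³/s² = 1.62 × 10^18 m³/s².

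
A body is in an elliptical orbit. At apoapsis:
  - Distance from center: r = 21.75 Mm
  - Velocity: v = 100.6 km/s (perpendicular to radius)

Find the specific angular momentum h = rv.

Convert to SI: r = 21.75 Mm = 2.175e+07 m; v = 100.6 km/s = 100600 m/s.
With v perpendicular to r, h = r · v.
h = 2.175e+07 · 100600 m²/s ≈ 2.188e+12 m²/s.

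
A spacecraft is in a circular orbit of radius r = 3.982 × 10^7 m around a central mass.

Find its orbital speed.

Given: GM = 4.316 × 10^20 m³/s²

For a circular orbit, gravity supplies the centripetal force, so v = √(GM / r).
v = √(4.316e+20 / 3.982e+07) m/s ≈ 3.292e+06 m/s = 3292 km/s.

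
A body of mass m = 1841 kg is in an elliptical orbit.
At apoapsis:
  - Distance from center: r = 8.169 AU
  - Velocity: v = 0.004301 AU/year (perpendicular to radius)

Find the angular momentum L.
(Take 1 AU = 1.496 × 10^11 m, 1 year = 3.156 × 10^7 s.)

Convert to SI: r = 8.169 AU = 1.22208e+12 m; v = 0.004301 AU/year = 20.3875 m/s.
Since v is perpendicular to r, L = m · v · r.
L = 1841 · 20.3875 · 1.22208e+12 kg·m²/s ≈ 4.587e+16 kg·m²/s.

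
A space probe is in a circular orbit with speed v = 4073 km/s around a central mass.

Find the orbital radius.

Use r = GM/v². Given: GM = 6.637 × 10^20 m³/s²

Convert to SI: v = 4073 km/s = 4.073e+06 m/s.
For a circular orbit, v² = GM / r, so r = GM / v².
r = 6.637e+20 / (4.073e+06)² m ≈ 4.001e+07 m = 40.01 Mm.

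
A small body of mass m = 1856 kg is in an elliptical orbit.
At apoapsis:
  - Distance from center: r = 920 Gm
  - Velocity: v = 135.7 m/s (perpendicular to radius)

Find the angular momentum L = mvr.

Convert to SI: r = 920 Gm = 9.2e+11 m.
Since v is perpendicular to r, L = m · v · r.
L = 1856 · 135.7 · 9.2e+11 kg·m²/s ≈ 2.317e+17 kg·m²/s.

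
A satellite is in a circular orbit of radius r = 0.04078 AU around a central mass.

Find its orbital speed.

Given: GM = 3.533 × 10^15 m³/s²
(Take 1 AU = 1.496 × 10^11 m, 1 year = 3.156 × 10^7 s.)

Convert to SI: r = 0.04078 AU = 6.10069e+09 m.
For a circular orbit, gravity supplies the centripetal force, so v = √(GM / r).
v = √(3.533e+15 / 6.10069e+09) m/s ≈ 761 m/s = 0.1605 AU/year.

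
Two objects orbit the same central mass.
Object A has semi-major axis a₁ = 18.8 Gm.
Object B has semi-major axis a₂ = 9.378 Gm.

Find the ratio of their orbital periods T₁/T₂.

Convert to SI: a₁ = 18.8 Gm = 1.88e+10 m; a₂ = 9.378 Gm = 9.378e+09 m.
From Kepler's third law, (T₁/T₂)² = (a₁/a₂)³, so T₁/T₂ = (a₁/a₂)^(3/2).
a₁/a₂ = 1.88e+10 / 9.378e+09 = 2.00469.
T₁/T₂ = (2.00469)^(3/2) ≈ 2.838.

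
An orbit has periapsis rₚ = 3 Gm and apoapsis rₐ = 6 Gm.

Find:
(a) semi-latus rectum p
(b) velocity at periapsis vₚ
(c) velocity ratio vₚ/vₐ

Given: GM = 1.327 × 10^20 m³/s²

Convert to SI: rₚ = 3 Gm = 3e+09 m; rₐ = 6 Gm = 6e+09 m.
(a) From a = (rₚ + rₐ)/2 = 4.5e+09 m and e = (rₐ − rₚ)/(rₐ + rₚ) = 0.333333, p = a(1 − e²) = 4.5e+09 · (1 − (0.333333)²) ≈ 4e+09 m
(b) With a = (rₚ + rₐ)/2 = 4.5e+09 m, vₚ = √(GM (2/rₚ − 1/a)) = √(1.327e+20 · (2/3e+09 − 1/4.5e+09)) m/s ≈ 2.429e+05 m/s
(c) Conservation of angular momentum (rₚvₚ = rₐvₐ) gives vₚ/vₐ = rₐ/rₚ = 6e+09/3e+09 ≈ 2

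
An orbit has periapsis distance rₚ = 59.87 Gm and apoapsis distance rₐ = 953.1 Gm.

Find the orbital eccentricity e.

Convert to SI: rₚ = 59.87 Gm = 5.987e+10 m; rₐ = 953.1 Gm = 9.531e+11 m.
e = (rₐ − rₚ) / (rₐ + rₚ).
e = (9.531e+11 − 5.987e+10) / (9.531e+11 + 5.987e+10) = 8.9323e+11 / 1.01297e+12 ≈ 0.8818.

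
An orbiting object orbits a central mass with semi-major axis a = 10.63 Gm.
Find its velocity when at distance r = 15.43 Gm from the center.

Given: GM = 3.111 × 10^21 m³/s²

Convert to SI: a = 10.63 Gm = 1.063e+10 m; r = 15.43 Gm = 1.543e+10 m.
Vis-viva: v = √(GM · (2/r − 1/a)).
2/r − 1/a = 2/1.543e+10 − 1/1.063e+10 = 3.55443e-11 m⁻¹.
v = √(3.111e+21 · 3.55443e-11) m/s ≈ 3.325e+05 m/s = 332.5 km/s.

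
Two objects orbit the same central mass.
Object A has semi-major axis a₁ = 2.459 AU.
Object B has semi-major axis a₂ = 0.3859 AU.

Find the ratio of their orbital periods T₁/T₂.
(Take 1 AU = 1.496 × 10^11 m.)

Convert to SI: a₁ = 2.459 AU = 3.67866e+11 m; a₂ = 0.3859 AU = 5.77306e+10 m.
From Kepler's third law, (T₁/T₂)² = (a₁/a₂)³, so T₁/T₂ = (a₁/a₂)^(3/2).
a₁/a₂ = 3.67866e+11 / 5.77306e+10 = 6.37212.
T₁/T₂ = (6.37212)^(3/2) ≈ 16.09.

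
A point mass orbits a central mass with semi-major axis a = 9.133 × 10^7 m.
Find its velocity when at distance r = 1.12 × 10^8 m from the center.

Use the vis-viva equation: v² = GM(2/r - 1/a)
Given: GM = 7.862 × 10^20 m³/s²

Vis-viva: v = √(GM · (2/r − 1/a)).
2/r − 1/a = 2/1.12e+08 − 1/9.133e+07 = 6.90784e-09 m⁻¹.
v = √(7.862e+20 · 6.90784e-09) m/s ≈ 2.33e+06 m/s = 2330 km/s.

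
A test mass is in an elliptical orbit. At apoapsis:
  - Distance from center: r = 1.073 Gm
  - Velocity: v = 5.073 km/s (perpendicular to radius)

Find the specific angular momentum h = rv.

Convert to SI: r = 1.073 Gm = 1.073e+09 m; v = 5.073 km/s = 5073 m/s.
With v perpendicular to r, h = r · v.
h = 1.073e+09 · 5073 m²/s ≈ 5.443e+12 m²/s.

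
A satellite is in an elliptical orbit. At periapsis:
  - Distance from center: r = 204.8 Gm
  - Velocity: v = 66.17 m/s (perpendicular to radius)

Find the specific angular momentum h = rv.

Convert to SI: r = 204.8 Gm = 2.048e+11 m.
With v perpendicular to r, h = r · v.
h = 2.048e+11 · 66.17 m²/s ≈ 1.355e+13 m²/s.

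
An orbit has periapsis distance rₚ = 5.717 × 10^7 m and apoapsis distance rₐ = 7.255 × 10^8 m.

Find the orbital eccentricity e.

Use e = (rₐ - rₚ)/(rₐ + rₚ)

e = (rₐ − rₚ) / (rₐ + rₚ).
e = (7.255e+08 − 5.717e+07) / (7.255e+08 + 5.717e+07) = 6.6833e+08 / 7.8267e+08 ≈ 0.8539.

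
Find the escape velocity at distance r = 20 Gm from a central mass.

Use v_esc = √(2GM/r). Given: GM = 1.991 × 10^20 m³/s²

Convert to SI: r = 20 Gm = 2e+10 m.
Escape velocity comes from setting total energy to zero: ½v² − GM/r = 0 ⇒ v_esc = √(2GM / r).
v_esc = √(2 · 1.991e+20 / 2e+10) m/s ≈ 1.411e+05 m/s = 141.1 km/s.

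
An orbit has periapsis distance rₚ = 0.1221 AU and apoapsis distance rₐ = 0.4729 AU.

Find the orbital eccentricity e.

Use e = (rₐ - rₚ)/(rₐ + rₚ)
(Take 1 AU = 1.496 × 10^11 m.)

Convert to SI: rₚ = 0.1221 AU = 1.82662e+10 m; rₐ = 0.4729 AU = 7.07458e+10 m.
e = (rₐ − rₚ) / (rₐ + rₚ).
e = (7.07458e+10 − 1.82662e+10) / (7.07458e+10 + 1.82662e+10) = 5.24797e+10 / 8.9012e+10 ≈ 0.5896.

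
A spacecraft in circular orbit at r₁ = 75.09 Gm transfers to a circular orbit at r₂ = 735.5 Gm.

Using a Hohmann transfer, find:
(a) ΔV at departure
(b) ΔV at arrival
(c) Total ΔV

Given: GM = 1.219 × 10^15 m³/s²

Convert to SI: r₁ = 75.09 Gm = 7.509e+10 m; r₂ = 735.5 Gm = 7.355e+11 m.
Transfer semi-major axis: a_t = (r₁ + r₂)/2 = (7.509e+10 + 7.355e+11)/2 = 4.05295e+11 m.
Circular speeds: v₁ = √(GM/r₁) = 127.412 m/s, v₂ = √(GM/r₂) = 40.7109 m/s.
Transfer speeds (vis-viva v² = GM(2/r − 1/a_t)): v₁ᵗ = 171.639 m/s, v₂ᵗ = 17.5233 m/s.
(a) ΔV₁ = |v₁ᵗ − v₁| ≈ 44.23 m/s = 44.23 m/s.
(b) ΔV₂ = |v₂ − v₂ᵗ| ≈ 23.19 m/s = 23.19 m/s.
(c) ΔV_total = ΔV₁ + ΔV₂ ≈ 67.41 m/s = 67.41 m/s.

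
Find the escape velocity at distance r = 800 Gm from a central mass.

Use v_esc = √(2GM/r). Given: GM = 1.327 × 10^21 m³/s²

Convert to SI: r = 800 Gm = 8e+11 m.
Escape velocity comes from setting total energy to zero: ½v² − GM/r = 0 ⇒ v_esc = √(2GM / r).
v_esc = √(2 · 1.327e+21 / 8e+11) m/s ≈ 5.76e+04 m/s = 57.6 km/s.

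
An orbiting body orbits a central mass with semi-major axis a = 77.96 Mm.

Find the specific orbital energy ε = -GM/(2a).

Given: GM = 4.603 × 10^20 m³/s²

Convert to SI: a = 77.96 Mm = 7.796e+07 m.
ε = −GM / (2a).
ε = −4.603e+20 / (2 · 7.796e+07) J/kg ≈ -2.952e+12 J/kg = -2952 GJ/kg.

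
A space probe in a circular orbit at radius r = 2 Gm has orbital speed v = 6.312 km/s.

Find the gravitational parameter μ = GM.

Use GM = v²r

Convert to SI: r = 2 Gm = 2e+09 m; v = 6.312 km/s = 6312 m/s.
For a circular orbit v² = GM/r, so GM = v² · r.
GM = (6312)² · 2e+09 m³/s² ≈ 7.968e+16 m³/s² = 7.968 × 10^16 m³/s².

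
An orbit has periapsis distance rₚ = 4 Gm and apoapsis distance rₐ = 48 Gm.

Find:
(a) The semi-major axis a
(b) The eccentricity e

Convert to SI: rₚ = 4 Gm = 4e+09 m; rₐ = 48 Gm = 4.8e+10 m.
(a) a = (rₚ + rₐ) / 2 = (4e+09 + 4.8e+10) / 2 ≈ 2.6e+10 m = 26 Gm.
(b) e = (rₐ − rₚ) / (rₐ + rₚ) = (4.8e+10 − 4e+09) / (4.8e+10 + 4e+09) ≈ 0.8462.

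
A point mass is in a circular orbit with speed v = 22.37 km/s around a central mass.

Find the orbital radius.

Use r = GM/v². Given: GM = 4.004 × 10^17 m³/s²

Convert to SI: v = 22.37 km/s = 22370 m/s.
For a circular orbit, v² = GM / r, so r = GM / v².
r = 4.004e+17 / (22370)² m ≈ 8.001e+08 m = 800.1 Mm.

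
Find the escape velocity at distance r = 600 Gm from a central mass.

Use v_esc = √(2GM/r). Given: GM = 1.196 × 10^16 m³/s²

Convert to SI: r = 600 Gm = 6e+11 m.
Escape velocity comes from setting total energy to zero: ½v² − GM/r = 0 ⇒ v_esc = √(2GM / r).
v_esc = √(2 · 1.196e+16 / 6e+11) m/s ≈ 199.7 m/s = 199.7 m/s.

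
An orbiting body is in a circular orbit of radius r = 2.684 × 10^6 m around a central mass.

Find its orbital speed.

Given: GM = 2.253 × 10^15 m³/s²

For a circular orbit, gravity supplies the centripetal force, so v = √(GM / r).
v = √(2.253e+15 / 2.684e+06) m/s ≈ 2.897e+04 m/s = 28.97 km/s.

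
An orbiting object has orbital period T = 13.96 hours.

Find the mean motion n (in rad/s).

Convert to SI: T = 13.96 hours = 50256 s.
n = 2π / T.
n = 2π / 50256 s ≈ 0.000125 rad/s.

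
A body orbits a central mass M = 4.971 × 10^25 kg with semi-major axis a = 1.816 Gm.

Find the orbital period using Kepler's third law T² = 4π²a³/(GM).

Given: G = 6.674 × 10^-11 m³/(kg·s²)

Convert to SI: a = 1.816 Gm = 1.816e+09 m.
GM = G · M = 6.674e-11 · 4.971e+25 = 3.31765e+15 m³/s².
Kepler's third law: T = 2π √(a³ / GM).
Substituting a = 1.816e+09 m and GM = 3.31765e+15 m³/s²:
T = 2π √((1.816e+09)³ / 3.31765e+15) s
T ≈ 8.442e+06 s = 97.71 days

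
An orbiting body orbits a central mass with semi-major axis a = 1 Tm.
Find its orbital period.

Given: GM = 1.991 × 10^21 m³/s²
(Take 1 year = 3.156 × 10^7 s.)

Convert to SI: a = 1 Tm = 1e+12 m.
Kepler's third law: T = 2π √(a³ / GM).
Substituting a = 1e+12 m and GM = 1.991e+21 m³/s²:
T = 2π √((1e+12)³ / 1.991e+21) s
T ≈ 1.408e+08 s = 4.462 years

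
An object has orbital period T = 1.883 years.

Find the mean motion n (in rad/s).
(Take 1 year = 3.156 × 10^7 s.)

Convert to SI: T = 1.883 years = 5.94275e+07 s.
n = 2π / T.
n = 2π / 5.94275e+07 s ≈ 1.057e-07 rad/s.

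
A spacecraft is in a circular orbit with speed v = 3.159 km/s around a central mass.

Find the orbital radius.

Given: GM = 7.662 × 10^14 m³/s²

Convert to SI: v = 3.159 km/s = 3159 m/s.
For a circular orbit, v² = GM / r, so r = GM / v².
r = 7.662e+14 / (3159)² m ≈ 7.678e+07 m = 76.78 Mm.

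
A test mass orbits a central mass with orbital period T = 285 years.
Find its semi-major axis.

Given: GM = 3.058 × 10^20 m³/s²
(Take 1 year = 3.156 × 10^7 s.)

Convert to SI: T = 285 years = 8.9946e+09 s.
Invert Kepler's third law: a = (GM · T² / (4π²))^(1/3).
Substituting T = 8.9946e+09 s and GM = 3.058e+20 m³/s²:
a = (3.058e+20 · (8.9946e+09)² / (4π²))^(1/3) m
a ≈ 8.558e+12 m = 8.558 × 10^12 m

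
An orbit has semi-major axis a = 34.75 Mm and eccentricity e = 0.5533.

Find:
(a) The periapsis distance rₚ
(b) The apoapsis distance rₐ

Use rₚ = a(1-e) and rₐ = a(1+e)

Convert to SI: a = 34.75 Mm = 3.475e+07 m.
(a) rₚ = a(1 − e) = 3.475e+07 · (1 − 0.5533) = 3.475e+07 · 0.4467 ≈ 1.552e+07 m = 15.52 Mm.
(b) rₐ = a(1 + e) = 3.475e+07 · (1 + 0.5533) = 3.475e+07 · 1.5533 ≈ 5.398e+07 m = 53.98 Mm.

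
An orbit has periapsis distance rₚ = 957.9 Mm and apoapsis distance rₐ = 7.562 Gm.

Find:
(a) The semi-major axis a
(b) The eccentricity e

Convert to SI: rₚ = 957.9 Mm = 9.579e+08 m; rₐ = 7.562 Gm = 7.562e+09 m.
(a) a = (rₚ + rₐ) / 2 = (9.579e+08 + 7.562e+09) / 2 ≈ 4.26e+09 m = 4.26 Gm.
(b) e = (rₐ − rₚ) / (rₐ + rₚ) = (7.562e+09 − 9.579e+08) / (7.562e+09 + 9.579e+08) ≈ 0.7751.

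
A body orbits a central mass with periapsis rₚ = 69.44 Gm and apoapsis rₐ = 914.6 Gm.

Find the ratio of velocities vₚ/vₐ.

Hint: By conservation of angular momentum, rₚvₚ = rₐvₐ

Convert to SI: rₚ = 69.44 Gm = 6.944e+10 m; rₐ = 914.6 Gm = 9.146e+11 m.
Conservation of angular momentum gives rₚvₚ = rₐvₐ, so vₚ/vₐ = rₐ/rₚ.
vₚ/vₐ = 9.146e+11 / 6.944e+10 ≈ 13.17.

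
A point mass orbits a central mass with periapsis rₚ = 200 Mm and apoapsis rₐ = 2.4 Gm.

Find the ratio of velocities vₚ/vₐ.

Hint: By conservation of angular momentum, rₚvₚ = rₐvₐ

Convert to SI: rₚ = 200 Mm = 2e+08 m; rₐ = 2.4 Gm = 2.4e+09 m.
Conservation of angular momentum gives rₚvₚ = rₐvₐ, so vₚ/vₐ = rₐ/rₚ.
vₚ/vₐ = 2.4e+09 / 2e+08 ≈ 12.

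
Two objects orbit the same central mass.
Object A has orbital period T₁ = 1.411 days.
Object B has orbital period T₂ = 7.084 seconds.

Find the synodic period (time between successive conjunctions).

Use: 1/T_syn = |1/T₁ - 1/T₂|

Convert to SI: T₁ = 1.411 days = 121910 s.
T_syn = |T₁ · T₂ / (T₁ − T₂)|.
T_syn = |121910 · 7.084 / (121910 − 7.084)| s ≈ 7.084 s = 7.084 seconds.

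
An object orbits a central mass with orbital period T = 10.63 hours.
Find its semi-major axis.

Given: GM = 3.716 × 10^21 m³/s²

Convert to SI: T = 10.63 hours = 38268 s.
Invert Kepler's third law: a = (GM · T² / (4π²))^(1/3).
Substituting T = 38268 s and GM = 3.716e+21 m³/s²:
a = (3.716e+21 · (38268)² / (4π²))^(1/3) m
a ≈ 5.166e+09 m = 5.166 Gm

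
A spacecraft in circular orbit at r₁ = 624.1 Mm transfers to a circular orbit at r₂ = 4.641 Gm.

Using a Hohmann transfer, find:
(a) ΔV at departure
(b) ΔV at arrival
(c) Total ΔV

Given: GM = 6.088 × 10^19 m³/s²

Convert to SI: r₁ = 624.1 Mm = 6.241e+08 m; r₂ = 4.641 Gm = 4.641e+09 m.
Transfer semi-major axis: a_t = (r₁ + r₂)/2 = (6.241e+08 + 4.641e+09)/2 = 2.63255e+09 m.
Circular speeds: v₁ = √(GM/r₁) = 312328 m/s, v₂ = √(GM/r₂) = 114533 m/s.
Transfer speeds (vis-viva v² = GM(2/r − 1/a_t)): v₁ᵗ = 414694 m/s, v₂ᵗ = 55766.1 m/s.
(a) ΔV₁ = |v₁ᵗ − v₁| ≈ 1.024e+05 m/s = 102.4 km/s.
(b) ΔV₂ = |v₂ − v₂ᵗ| ≈ 5.877e+04 m/s = 58.77 km/s.
(c) ΔV_total = ΔV₁ + ΔV₂ ≈ 1.611e+05 m/s = 161.1 km/s.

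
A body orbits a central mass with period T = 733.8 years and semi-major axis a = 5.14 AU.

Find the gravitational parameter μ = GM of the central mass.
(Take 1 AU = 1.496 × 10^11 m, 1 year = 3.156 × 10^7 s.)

Convert to SI: T = 733.8 years = 2.31587e+10 s; a = 5.14 AU = 7.68944e+11 m.
GM = 4π² · a³ / T².
GM = 4π² · (7.68944e+11)³ / (2.31587e+10)² m³/s² ≈ 3.347e+16 m³/s² = 3.347 × 10^16 m³/s².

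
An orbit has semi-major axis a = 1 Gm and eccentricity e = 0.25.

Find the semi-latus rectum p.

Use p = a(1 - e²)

Convert to SI: a = 1 Gm = 1e+09 m.
p = a (1 − e²).
p = 1e+09 · (1 − (0.25)²) = 1e+09 · 0.9375 ≈ 9.375e+08 m = 937.5 Mm.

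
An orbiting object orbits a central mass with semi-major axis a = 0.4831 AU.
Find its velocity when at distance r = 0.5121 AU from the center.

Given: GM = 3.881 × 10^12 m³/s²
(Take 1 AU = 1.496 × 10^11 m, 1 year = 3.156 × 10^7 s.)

Convert to SI: a = 0.4831 AU = 7.22718e+10 m; r = 0.5121 AU = 7.66102e+10 m.
Vis-viva: v = √(GM · (2/r − 1/a)).
2/r − 1/a = 2/7.66102e+10 − 1/7.22718e+10 = 1.22695e-11 m⁻¹.
v = √(3.881e+12 · 1.22695e-11) m/s ≈ 6.901 m/s = 0.001456 AU/year.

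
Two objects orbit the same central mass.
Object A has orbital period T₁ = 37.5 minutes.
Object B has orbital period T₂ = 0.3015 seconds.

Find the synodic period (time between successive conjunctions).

Convert to SI: T₁ = 37.5 minutes = 2250 s.
T_syn = |T₁ · T₂ / (T₁ − T₂)|.
T_syn = |2250 · 0.3015 / (2250 − 0.3015)| s ≈ 0.3015 s = 0.3015 seconds.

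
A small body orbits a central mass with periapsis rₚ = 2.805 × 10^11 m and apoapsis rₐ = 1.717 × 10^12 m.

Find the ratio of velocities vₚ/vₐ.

Conservation of angular momentum gives rₚvₚ = rₐvₐ, so vₚ/vₐ = rₐ/rₚ.
vₚ/vₐ = 1.717e+12 / 2.805e+11 ≈ 6.121.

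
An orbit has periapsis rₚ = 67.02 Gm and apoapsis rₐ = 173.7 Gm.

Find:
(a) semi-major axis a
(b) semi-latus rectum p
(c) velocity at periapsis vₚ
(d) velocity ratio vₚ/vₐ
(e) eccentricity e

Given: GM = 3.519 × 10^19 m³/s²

Convert to SI: rₚ = 67.02 Gm = 6.702e+10 m; rₐ = 173.7 Gm = 1.737e+11 m.
(a) a = (rₚ + rₐ)/2 = (6.702e+10 + 1.737e+11)/2 ≈ 1.204e+11 m
(b) From a = (rₚ + rₐ)/2 = 1.2036e+11 m and e = (rₐ − rₚ)/(rₐ + rₚ) = 0.44317, p = a(1 − e²) = 1.2036e+11 · (1 − (0.44317)²) ≈ 9.672e+10 m
(c) With a = (rₚ + rₐ)/2 = 1.2036e+11 m, vₚ = √(GM (2/rₚ − 1/a)) = √(3.519e+19 · (2/6.702e+10 − 1/1.2036e+11)) m/s ≈ 2.753e+04 m/s
(d) Conservation of angular momentum (rₚvₚ = rₐvₐ) gives vₚ/vₐ = rₐ/rₚ = 1.737e+11/6.702e+10 ≈ 2.592
(e) e = (rₐ − rₚ)/(rₐ + rₚ) = (1.737e+11 − 6.702e+10)/(1.737e+11 + 6.702e+10) ≈ 0.4432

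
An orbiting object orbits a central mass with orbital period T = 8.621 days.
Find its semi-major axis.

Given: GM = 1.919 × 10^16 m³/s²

Convert to SI: T = 8.621 days = 744854 s.
Invert Kepler's third law: a = (GM · T² / (4π²))^(1/3).
Substituting T = 744854 s and GM = 1.919e+16 m³/s²:
a = (1.919e+16 · (744854)² / (4π²))^(1/3) m
a ≈ 6.461e+08 m = 646.1 Mm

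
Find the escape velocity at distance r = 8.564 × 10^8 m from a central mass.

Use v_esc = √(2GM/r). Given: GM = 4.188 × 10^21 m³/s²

Escape velocity comes from setting total energy to zero: ½v² − GM/r = 0 ⇒ v_esc = √(2GM / r).
v_esc = √(2 · 4.188e+21 / 8.564e+08) m/s ≈ 3.127e+06 m/s = 3127 km/s.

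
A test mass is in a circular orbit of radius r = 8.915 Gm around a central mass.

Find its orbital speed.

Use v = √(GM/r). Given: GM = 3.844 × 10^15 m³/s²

Convert to SI: r = 8.915 Gm = 8.915e+09 m.
For a circular orbit, gravity supplies the centripetal force, so v = √(GM / r).
v = √(3.844e+15 / 8.915e+09) m/s ≈ 656.6 m/s = 656.6 m/s.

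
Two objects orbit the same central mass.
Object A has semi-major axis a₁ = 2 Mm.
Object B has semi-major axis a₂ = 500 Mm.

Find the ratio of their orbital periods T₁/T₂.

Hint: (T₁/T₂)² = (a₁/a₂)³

Convert to SI: a₁ = 2 Mm = 2e+06 m; a₂ = 500 Mm = 5e+08 m.
From Kepler's third law, (T₁/T₂)² = (a₁/a₂)³, so T₁/T₂ = (a₁/a₂)^(3/2).
a₁/a₂ = 2e+06 / 5e+08 = 0.004.
T₁/T₂ = (0.004)^(3/2) ≈ 0.000253.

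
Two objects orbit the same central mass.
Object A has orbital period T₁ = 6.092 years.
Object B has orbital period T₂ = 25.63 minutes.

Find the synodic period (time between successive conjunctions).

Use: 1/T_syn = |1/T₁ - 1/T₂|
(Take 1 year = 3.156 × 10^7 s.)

Convert to SI: T₁ = 6.092 years = 1.92264e+08 s; T₂ = 25.63 minutes = 1537.8 s.
T_syn = |T₁ · T₂ / (T₁ − T₂)|.
T_syn = |1.92264e+08 · 1537.8 / (1.92264e+08 − 1537.8)| s ≈ 1538 s = 25.63 minutes.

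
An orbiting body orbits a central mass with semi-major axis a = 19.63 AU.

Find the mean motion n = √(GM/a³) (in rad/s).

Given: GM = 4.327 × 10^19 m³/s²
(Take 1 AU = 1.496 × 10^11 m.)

Convert to SI: a = 19.63 AU = 2.93665e+12 m.
n = √(GM / a³).
n = √(4.327e+19 / (2.93665e+12)³) rad/s ≈ 1.307e-09 rad/s.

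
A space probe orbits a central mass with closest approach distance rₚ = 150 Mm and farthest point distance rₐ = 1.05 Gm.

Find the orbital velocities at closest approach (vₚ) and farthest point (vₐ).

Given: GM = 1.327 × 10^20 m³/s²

Convert to SI: rₚ = 150 Mm = 1.5e+08 m; rₐ = 1.05 Gm = 1.05e+09 m.
Use the vis-viva equation v² = GM(2/r − 1/a) with a = (rₚ + rₐ)/2 = (1.5e+08 + 1.05e+09)/2 = 6e+08 m.
vₚ = √(GM · (2/rₚ − 1/a)) = √(1.327e+20 · (2/1.5e+08 − 1/6e+08)) m/s ≈ 1.244e+06 m/s = 1244 km/s.
vₐ = √(GM · (2/rₐ − 1/a)) = √(1.327e+20 · (2/1.05e+09 − 1/6e+08)) m/s ≈ 1.778e+05 m/s = 177.8 km/s.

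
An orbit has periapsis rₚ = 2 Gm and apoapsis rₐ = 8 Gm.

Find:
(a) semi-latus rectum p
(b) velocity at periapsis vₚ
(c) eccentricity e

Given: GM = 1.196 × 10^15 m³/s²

Convert to SI: rₚ = 2 Gm = 2e+09 m; rₐ = 8 Gm = 8e+09 m.
(a) From a = (rₚ + rₐ)/2 = 5e+09 m and e = (rₐ − rₚ)/(rₐ + rₚ) = 0.6, p = a(1 − e²) = 5e+09 · (1 − (0.6)²) ≈ 3.2e+09 m
(b) With a = (rₚ + rₐ)/2 = 5e+09 m, vₚ = √(GM (2/rₚ − 1/a)) = √(1.196e+15 · (2/2e+09 − 1/5e+09)) m/s ≈ 978.2 m/s
(c) e = (rₐ − rₚ)/(rₐ + rₚ) = (8e+09 − 2e+09)/(8e+09 + 2e+09) ≈ 0.6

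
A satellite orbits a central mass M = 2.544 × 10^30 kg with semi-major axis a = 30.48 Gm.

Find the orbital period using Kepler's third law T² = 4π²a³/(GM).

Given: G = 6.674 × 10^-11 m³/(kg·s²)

Convert to SI: a = 30.48 Gm = 3.048e+10 m.
GM = G · M = 6.674e-11 · 2.544e+30 = 1.69787e+20 m³/s².
Kepler's third law: T = 2π √(a³ / GM).
Substituting a = 3.048e+10 m and GM = 1.69787e+20 m³/s²:
T = 2π √((3.048e+10)³ / 1.69787e+20) s
T ≈ 2.566e+06 s = 29.7 days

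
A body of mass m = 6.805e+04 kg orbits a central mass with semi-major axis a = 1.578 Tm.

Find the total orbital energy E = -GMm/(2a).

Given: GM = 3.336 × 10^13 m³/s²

Convert to SI: a = 1.578 Tm = 1.578e+12 m.
E = −GMm / (2a).
E = −3.336e+13 · 6.805e+04 / (2 · 1.578e+12) J ≈ -7.193e+05 J = -719.3 kJ.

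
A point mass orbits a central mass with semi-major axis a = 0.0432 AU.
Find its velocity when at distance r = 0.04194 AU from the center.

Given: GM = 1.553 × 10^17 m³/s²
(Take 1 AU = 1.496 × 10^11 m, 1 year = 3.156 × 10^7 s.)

Convert to SI: a = 0.0432 AU = 6.46272e+09 m; r = 0.04194 AU = 6.27422e+09 m.
Vis-viva: v = √(GM · (2/r − 1/a)).
2/r − 1/a = 2/6.27422e+09 − 1/6.46272e+09 = 1.64031e-10 m⁻¹.
v = √(1.553e+17 · 1.64031e-10) m/s ≈ 5047 m/s = 1.065 AU/year.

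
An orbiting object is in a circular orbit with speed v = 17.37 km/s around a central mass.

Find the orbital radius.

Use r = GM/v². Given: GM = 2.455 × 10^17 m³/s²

Convert to SI: v = 17.37 km/s = 17370 m/s.
For a circular orbit, v² = GM / r, so r = GM / v².
r = 2.455e+17 / (17370)² m ≈ 8.137e+08 m = 813.7 Mm.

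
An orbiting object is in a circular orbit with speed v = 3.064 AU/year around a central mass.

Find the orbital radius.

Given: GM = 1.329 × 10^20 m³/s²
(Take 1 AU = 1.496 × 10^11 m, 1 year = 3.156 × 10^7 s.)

Convert to SI: v = 3.064 AU/year = 14523.9 m/s.
For a circular orbit, v² = GM / r, so r = GM / v².
r = 1.329e+20 / (14523.9)² m ≈ 6.3e+11 m = 4.211 AU.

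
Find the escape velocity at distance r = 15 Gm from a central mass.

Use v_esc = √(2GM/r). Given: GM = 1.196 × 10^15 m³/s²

Convert to SI: r = 15 Gm = 1.5e+10 m.
Escape velocity comes from setting total energy to zero: ½v² − GM/r = 0 ⇒ v_esc = √(2GM / r).
v_esc = √(2 · 1.196e+15 / 1.5e+10) m/s ≈ 399.3 m/s = 399.3 m/s.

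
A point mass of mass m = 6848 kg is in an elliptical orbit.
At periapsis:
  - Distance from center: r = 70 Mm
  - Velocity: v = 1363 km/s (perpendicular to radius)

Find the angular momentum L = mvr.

Convert to SI: r = 70 Mm = 7e+07 m; v = 1363 km/s = 1.363e+06 m/s.
Since v is perpendicular to r, L = m · v · r.
L = 6848 · 1.363e+06 · 7e+07 kg·m²/s ≈ 6.534e+17 kg·m²/s.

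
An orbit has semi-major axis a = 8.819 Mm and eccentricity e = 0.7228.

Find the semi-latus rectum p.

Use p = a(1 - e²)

Convert to SI: a = 8.819 Mm = 8.819e+06 m.
p = a (1 − e²).
p = 8.819e+06 · (1 − (0.7228)²) = 8.819e+06 · 0.47756 ≈ 4.212e+06 m = 4.212 Mm.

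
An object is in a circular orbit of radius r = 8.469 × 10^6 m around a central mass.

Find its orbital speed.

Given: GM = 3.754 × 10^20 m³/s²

For a circular orbit, gravity supplies the centripetal force, so v = √(GM / r).
v = √(3.754e+20 / 8.469e+06) m/s ≈ 6.658e+06 m/s = 6658 km/s.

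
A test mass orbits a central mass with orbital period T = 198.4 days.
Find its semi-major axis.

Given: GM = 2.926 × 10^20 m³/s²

Convert to SI: T = 198.4 days = 1.71418e+07 s.
Invert Kepler's third law: a = (GM · T² / (4π²))^(1/3).
Substituting T = 1.71418e+07 s and GM = 2.926e+20 m³/s²:
a = (2.926e+20 · (1.71418e+07)² / (4π²))^(1/3) m
a ≈ 1.296e+11 m = 129.6 Gm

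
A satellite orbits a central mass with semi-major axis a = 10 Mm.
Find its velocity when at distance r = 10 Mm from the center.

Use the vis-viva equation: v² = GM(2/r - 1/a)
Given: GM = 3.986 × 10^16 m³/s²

Convert to SI: a = 10 Mm = 1e+07 m; r = 10 Mm = 1e+07 m.
Vis-viva: v = √(GM · (2/r − 1/a)).
2/r − 1/a = 2/1e+07 − 1/1e+07 = 1e-07 m⁻¹.
v = √(3.986e+16 · 1e-07) m/s ≈ 6.313e+04 m/s = 63.13 km/s.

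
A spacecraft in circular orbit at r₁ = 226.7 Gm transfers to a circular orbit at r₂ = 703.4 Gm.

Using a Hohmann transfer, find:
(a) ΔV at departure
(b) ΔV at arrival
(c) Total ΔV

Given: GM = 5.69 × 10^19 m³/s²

Convert to SI: r₁ = 226.7 Gm = 2.267e+11 m; r₂ = 703.4 Gm = 7.034e+11 m.
Transfer semi-major axis: a_t = (r₁ + r₂)/2 = (2.267e+11 + 7.034e+11)/2 = 4.6505e+11 m.
Circular speeds: v₁ = √(GM/r₁) = 15842.7 m/s, v₂ = √(GM/r₂) = 8994.04 m/s.
Transfer speeds (vis-viva v² = GM(2/r − 1/a_t)): v₁ᵗ = 19484.2 m/s, v₂ᵗ = 6279.58 m/s.
(a) ΔV₁ = |v₁ᵗ − v₁| ≈ 3641 m/s = 3.641 km/s.
(b) ΔV₂ = |v₂ − v₂ᵗ| ≈ 2714 m/s = 2.714 km/s.
(c) ΔV_total = ΔV₁ + ΔV₂ ≈ 6356 m/s = 6.356 km/s.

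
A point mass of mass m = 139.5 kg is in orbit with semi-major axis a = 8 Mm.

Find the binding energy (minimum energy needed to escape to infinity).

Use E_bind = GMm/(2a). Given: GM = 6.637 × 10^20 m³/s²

Convert to SI: a = 8 Mm = 8e+06 m.
Total orbital energy is E = −GMm/(2a); binding energy is E_bind = −E = GMm/(2a).
E_bind = 6.637e+20 · 139.5 / (2 · 8e+06) J ≈ 5.787e+15 J = 5.787 PJ.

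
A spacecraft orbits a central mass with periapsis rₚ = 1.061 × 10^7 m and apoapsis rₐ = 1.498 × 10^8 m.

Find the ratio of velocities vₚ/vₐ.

Conservation of angular momentum gives rₚvₚ = rₐvₐ, so vₚ/vₐ = rₐ/rₚ.
vₚ/vₐ = 1.498e+08 / 1.061e+07 ≈ 14.12.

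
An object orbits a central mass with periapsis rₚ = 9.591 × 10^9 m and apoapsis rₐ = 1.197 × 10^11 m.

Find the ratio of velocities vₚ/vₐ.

Conservation of angular momentum gives rₚvₚ = rₐvₐ, so vₚ/vₐ = rₐ/rₚ.
vₚ/vₐ = 1.197e+11 / 9.591e+09 ≈ 12.48.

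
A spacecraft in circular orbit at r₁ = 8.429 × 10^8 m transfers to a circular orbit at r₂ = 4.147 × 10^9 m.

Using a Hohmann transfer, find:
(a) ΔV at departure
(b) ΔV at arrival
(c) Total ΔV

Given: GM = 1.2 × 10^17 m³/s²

Transfer semi-major axis: a_t = (r₁ + r₂)/2 = (8.429e+08 + 4.147e+09)/2 = 2.49495e+09 m.
Circular speeds: v₁ = √(GM/r₁) = 11931.7 m/s, v₂ = √(GM/r₂) = 5379.27 m/s.
Transfer speeds (vis-viva v² = GM(2/r − 1/a_t)): v₁ᵗ = 15382.9 m/s, v₂ᵗ = 3126.66 m/s.
(a) ΔV₁ = |v₁ᵗ − v₁| ≈ 3451 m/s = 3.451 km/s.
(b) ΔV₂ = |v₂ − v₂ᵗ| ≈ 2253 m/s = 2.253 km/s.
(c) ΔV_total = ΔV₁ + ΔV₂ ≈ 5704 m/s = 5.704 km/s.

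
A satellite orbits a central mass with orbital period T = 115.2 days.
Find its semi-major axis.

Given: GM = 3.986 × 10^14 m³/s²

Convert to SI: T = 115.2 days = 9.95328e+06 s.
Invert Kepler's third law: a = (GM · T² / (4π²))^(1/3).
Substituting T = 9.95328e+06 s and GM = 3.986e+14 m³/s²:
a = (3.986e+14 · (9.95328e+06)² / (4π²))^(1/3) m
a ≈ 1e+09 m = 1 Gm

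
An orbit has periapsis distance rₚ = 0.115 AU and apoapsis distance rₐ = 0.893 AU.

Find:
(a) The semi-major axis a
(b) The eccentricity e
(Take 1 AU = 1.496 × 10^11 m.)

Convert to SI: rₚ = 0.115 AU = 1.7204e+10 m; rₐ = 0.893 AU = 1.33593e+11 m.
(a) a = (rₚ + rₐ) / 2 = (1.7204e+10 + 1.33593e+11) / 2 ≈ 7.54e+10 m = 0.504 AU.
(b) e = (rₐ − rₚ) / (rₐ + rₚ) = (1.33593e+11 − 1.7204e+10) / (1.33593e+11 + 1.7204e+10) ≈ 0.7718.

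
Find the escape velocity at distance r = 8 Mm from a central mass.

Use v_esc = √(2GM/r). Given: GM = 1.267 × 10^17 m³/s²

Convert to SI: r = 8 Mm = 8e+06 m.
Escape velocity comes from setting total energy to zero: ½v² − GM/r = 0 ⇒ v_esc = √(2GM / r).
v_esc = √(2 · 1.267e+17 / 8e+06) m/s ≈ 1.78e+05 m/s = 178 km/s.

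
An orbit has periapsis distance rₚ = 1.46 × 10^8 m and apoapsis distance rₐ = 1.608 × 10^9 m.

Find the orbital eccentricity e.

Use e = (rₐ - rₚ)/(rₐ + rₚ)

e = (rₐ − rₚ) / (rₐ + rₚ).
e = (1.608e+09 − 1.46e+08) / (1.608e+09 + 1.46e+08) = 1.462e+09 / 1.754e+09 ≈ 0.8335.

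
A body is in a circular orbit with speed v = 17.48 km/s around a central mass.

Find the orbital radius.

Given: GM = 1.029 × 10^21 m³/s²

Convert to SI: v = 17.48 km/s = 17480 m/s.
For a circular orbit, v² = GM / r, so r = GM / v².
r = 1.029e+21 / (17480)² m ≈ 3.368e+12 m = 3.368 Tm.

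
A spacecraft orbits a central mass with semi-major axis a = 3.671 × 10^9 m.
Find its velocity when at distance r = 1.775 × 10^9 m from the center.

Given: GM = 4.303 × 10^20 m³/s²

Vis-viva: v = √(GM · (2/r − 1/a)).
2/r − 1/a = 2/1.775e+09 − 1/3.671e+09 = 8.54355e-10 m⁻¹.
v = √(4.303e+20 · 8.54355e-10) m/s ≈ 6.063e+05 m/s = 606.3 km/s.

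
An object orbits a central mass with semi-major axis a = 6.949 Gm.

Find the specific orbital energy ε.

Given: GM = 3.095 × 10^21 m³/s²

Convert to SI: a = 6.949 Gm = 6.949e+09 m.
ε = −GM / (2a).
ε = −3.095e+21 / (2 · 6.949e+09) J/kg ≈ -2.227e+11 J/kg = -222.7 GJ/kg.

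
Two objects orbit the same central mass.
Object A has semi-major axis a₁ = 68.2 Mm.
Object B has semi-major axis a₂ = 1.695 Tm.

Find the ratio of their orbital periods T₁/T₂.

Convert to SI: a₁ = 68.2 Mm = 6.82e+07 m; a₂ = 1.695 Tm = 1.695e+12 m.
From Kepler's third law, (T₁/T₂)² = (a₁/a₂)³, so T₁/T₂ = (a₁/a₂)^(3/2).
a₁/a₂ = 6.82e+07 / 1.695e+12 = 4.0236e-05.
T₁/T₂ = (4.0236e-05)^(3/2) ≈ 2.552e-07.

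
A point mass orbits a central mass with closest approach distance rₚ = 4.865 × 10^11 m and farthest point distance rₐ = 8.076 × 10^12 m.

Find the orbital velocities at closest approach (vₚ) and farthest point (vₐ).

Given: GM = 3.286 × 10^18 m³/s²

Use the vis-viva equation v² = GM(2/r − 1/a) with a = (rₚ + rₐ)/2 = (4.865e+11 + 8.076e+12)/2 = 4.28125e+12 m.
vₚ = √(GM · (2/rₚ − 1/a)) = √(3.286e+18 · (2/4.865e+11 − 1/4.28125e+12)) m/s ≈ 3569 m/s = 3.569 km/s.
vₐ = √(GM · (2/rₐ − 1/a)) = √(3.286e+18 · (2/8.076e+12 − 1/4.28125e+12)) m/s ≈ 215 m/s = 215 m/s.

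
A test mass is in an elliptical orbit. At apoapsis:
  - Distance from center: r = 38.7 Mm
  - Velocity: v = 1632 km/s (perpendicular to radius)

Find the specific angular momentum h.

Convert to SI: r = 38.7 Mm = 3.87e+07 m; v = 1632 km/s = 1.632e+06 m/s.
With v perpendicular to r, h = r · v.
h = 3.87e+07 · 1.632e+06 m²/s ≈ 6.316e+13 m²/s.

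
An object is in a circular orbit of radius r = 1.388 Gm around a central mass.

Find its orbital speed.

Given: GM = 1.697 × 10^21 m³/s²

Convert to SI: r = 1.388 Gm = 1.388e+09 m.
For a circular orbit, gravity supplies the centripetal force, so v = √(GM / r).
v = √(1.697e+21 / 1.388e+09) m/s ≈ 1.106e+06 m/s = 1106 km/s.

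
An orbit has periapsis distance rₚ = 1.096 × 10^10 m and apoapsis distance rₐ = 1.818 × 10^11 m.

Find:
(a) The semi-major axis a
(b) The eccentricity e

(a) a = (rₚ + rₐ) / 2 = (1.096e+10 + 1.818e+11) / 2 ≈ 9.638e+10 m = 9.638 × 10^10 m.
(b) e = (rₐ − rₚ) / (rₐ + rₚ) = (1.818e+11 − 1.096e+10) / (1.818e+11 + 1.096e+10) ≈ 0.8863.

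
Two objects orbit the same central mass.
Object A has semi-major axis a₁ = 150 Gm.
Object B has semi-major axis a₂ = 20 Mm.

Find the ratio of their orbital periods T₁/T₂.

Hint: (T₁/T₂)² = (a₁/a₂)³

Convert to SI: a₁ = 150 Gm = 1.5e+11 m; a₂ = 20 Mm = 2e+07 m.
From Kepler's third law, (T₁/T₂)² = (a₁/a₂)³, so T₁/T₂ = (a₁/a₂)^(3/2).
a₁/a₂ = 1.5e+11 / 2e+07 = 7500.
T₁/T₂ = (7500)^(3/2) ≈ 6.495e+05.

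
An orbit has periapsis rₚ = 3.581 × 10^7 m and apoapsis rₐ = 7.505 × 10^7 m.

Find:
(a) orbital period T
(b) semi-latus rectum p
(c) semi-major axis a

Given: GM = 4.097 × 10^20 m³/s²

(a) With a = (rₚ + rₐ)/2 = 5.543e+07 m, T = 2π √(a³/GM) = 2π √((5.543e+07)³/4.097e+20) s ≈ 128.1 s
(b) From a = (rₚ + rₐ)/2 = 5.543e+07 m and e = (rₐ − rₚ)/(rₐ + rₚ) = 0.35396, p = a(1 − e²) = 5.543e+07 · (1 − (0.35396)²) ≈ 4.849e+07 m
(c) a = (rₚ + rₐ)/2 = (3.581e+07 + 7.505e+07)/2 ≈ 5.543e+07 m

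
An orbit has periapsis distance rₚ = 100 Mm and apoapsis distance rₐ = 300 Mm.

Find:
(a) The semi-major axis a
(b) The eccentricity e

Convert to SI: rₚ = 100 Mm = 1e+08 m; rₐ = 300 Mm = 3e+08 m.
(a) a = (rₚ + rₐ) / 2 = (1e+08 + 3e+08) / 2 ≈ 2e+08 m = 200 Mm.
(b) e = (rₐ − rₚ) / (rₐ + rₚ) = (3e+08 − 1e+08) / (3e+08 + 1e+08) ≈ 0.5.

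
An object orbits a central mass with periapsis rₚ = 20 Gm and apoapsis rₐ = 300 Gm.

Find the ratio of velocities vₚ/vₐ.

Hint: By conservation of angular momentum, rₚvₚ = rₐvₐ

Convert to SI: rₚ = 20 Gm = 2e+10 m; rₐ = 300 Gm = 3e+11 m.
Conservation of angular momentum gives rₚvₚ = rₐvₐ, so vₚ/vₐ = rₐ/rₚ.
vₚ/vₐ = 3e+11 / 2e+10 ≈ 15.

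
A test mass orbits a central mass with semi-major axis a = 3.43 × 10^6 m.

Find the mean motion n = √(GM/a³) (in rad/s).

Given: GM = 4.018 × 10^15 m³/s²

n = √(GM / a³).
n = √(4.018e+15 / (3.43e+06)³) rad/s ≈ 0.009978 rad/s.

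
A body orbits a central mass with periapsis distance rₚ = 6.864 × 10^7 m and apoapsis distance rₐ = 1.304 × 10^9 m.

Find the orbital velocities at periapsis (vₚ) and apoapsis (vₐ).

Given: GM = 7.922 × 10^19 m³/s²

Use the vis-viva equation v² = GM(2/r − 1/a) with a = (rₚ + rₐ)/2 = (6.864e+07 + 1.304e+09)/2 = 6.8632e+08 m.
vₚ = √(GM · (2/rₚ − 1/a)) = √(7.922e+19 · (2/6.864e+07 − 1/6.8632e+08)) m/s ≈ 1.481e+06 m/s = 1481 km/s.
vₐ = √(GM · (2/rₐ − 1/a)) = √(7.922e+19 · (2/1.304e+09 − 1/6.8632e+08)) m/s ≈ 7.795e+04 m/s = 77.95 km/s.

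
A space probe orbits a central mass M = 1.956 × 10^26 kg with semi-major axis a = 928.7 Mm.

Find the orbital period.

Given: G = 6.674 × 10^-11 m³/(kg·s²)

Convert to SI: a = 928.7 Mm = 9.287e+08 m.
GM = G · M = 6.674e-11 · 1.956e+26 = 1.30543e+16 m³/s².
Kepler's third law: T = 2π √(a³ / GM).
Substituting a = 9.287e+08 m and GM = 1.30543e+16 m³/s²:
T = 2π √((9.287e+08)³ / 1.30543e+16) s
T ≈ 1.556e+06 s = 18.01 days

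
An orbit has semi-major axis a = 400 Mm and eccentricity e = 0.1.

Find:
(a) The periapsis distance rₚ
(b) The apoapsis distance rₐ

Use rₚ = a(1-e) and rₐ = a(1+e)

Convert to SI: a = 400 Mm = 4e+08 m.
(a) rₚ = a(1 − e) = 4e+08 · (1 − 0.1) = 4e+08 · 0.9 ≈ 3.6e+08 m = 360 Mm.
(b) rₐ = a(1 + e) = 4e+08 · (1 + 0.1) = 4e+08 · 1.1 ≈ 4.4e+08 m = 440 Mm.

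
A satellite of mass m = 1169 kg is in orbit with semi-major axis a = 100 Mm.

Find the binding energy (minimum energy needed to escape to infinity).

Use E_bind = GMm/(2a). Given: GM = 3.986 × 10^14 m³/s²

Convert to SI: a = 100 Mm = 1e+08 m.
Total orbital energy is E = −GMm/(2a); binding energy is E_bind = −E = GMm/(2a).
E_bind = 3.986e+14 · 1169 / (2 · 1e+08) J ≈ 2.33e+09 J = 2.33 GJ.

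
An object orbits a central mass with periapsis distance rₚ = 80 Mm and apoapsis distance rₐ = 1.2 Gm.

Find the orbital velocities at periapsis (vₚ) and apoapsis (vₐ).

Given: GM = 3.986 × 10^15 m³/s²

Convert to SI: rₚ = 80 Mm = 8e+07 m; rₐ = 1.2 Gm = 1.2e+09 m.
Use the vis-viva equation v² = GM(2/r − 1/a) with a = (rₚ + rₐ)/2 = (8e+07 + 1.2e+09)/2 = 6.4e+08 m.
vₚ = √(GM · (2/rₚ − 1/a)) = √(3.986e+15 · (2/8e+07 − 1/6.4e+08)) m/s ≈ 9665 m/s = 9.665 km/s.
vₐ = √(GM · (2/rₐ − 1/a)) = √(3.986e+15 · (2/1.2e+09 − 1/6.4e+08)) m/s ≈ 644.4 m/s = 644.4 m/s.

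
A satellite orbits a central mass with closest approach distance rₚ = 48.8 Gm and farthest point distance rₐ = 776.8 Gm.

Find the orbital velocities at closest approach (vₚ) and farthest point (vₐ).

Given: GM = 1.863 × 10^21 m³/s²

Convert to SI: rₚ = 48.8 Gm = 4.88e+10 m; rₐ = 776.8 Gm = 7.768e+11 m.
Use the vis-viva equation v² = GM(2/r − 1/a) with a = (rₚ + rₐ)/2 = (4.88e+10 + 7.768e+11)/2 = 4.128e+11 m.
vₚ = √(GM · (2/rₚ − 1/a)) = √(1.863e+21 · (2/4.88e+10 − 1/4.128e+11)) m/s ≈ 2.68e+05 m/s = 268 km/s.
vₐ = √(GM · (2/rₐ − 1/a)) = √(1.863e+21 · (2/7.768e+11 − 1/4.128e+11)) m/s ≈ 1.684e+04 m/s = 16.84 km/s.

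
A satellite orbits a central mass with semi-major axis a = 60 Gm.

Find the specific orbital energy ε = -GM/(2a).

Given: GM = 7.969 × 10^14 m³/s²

Convert to SI: a = 60 Gm = 6e+10 m.
ε = −GM / (2a).
ε = −7.969e+14 / (2 · 6e+10) J/kg ≈ -6641 J/kg = -6.641 kJ/kg.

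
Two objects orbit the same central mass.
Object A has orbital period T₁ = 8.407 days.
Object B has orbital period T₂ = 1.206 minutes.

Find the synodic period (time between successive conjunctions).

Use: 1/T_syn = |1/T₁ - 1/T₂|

Convert to SI: T₁ = 8.407 days = 726365 s; T₂ = 1.206 minutes = 72.36 s.
T_syn = |T₁ · T₂ / (T₁ − T₂)|.
T_syn = |726365 · 72.36 / (726365 − 72.36)| s ≈ 72.37 s = 1.206 minutes.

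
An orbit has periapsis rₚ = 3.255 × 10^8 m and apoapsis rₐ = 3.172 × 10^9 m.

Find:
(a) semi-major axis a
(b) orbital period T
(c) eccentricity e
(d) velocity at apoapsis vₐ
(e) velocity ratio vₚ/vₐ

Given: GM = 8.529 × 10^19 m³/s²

(a) a = (rₚ + rₐ)/2 = (3.255e+08 + 3.172e+09)/2 ≈ 1.749e+09 m
(b) With a = (rₚ + rₐ)/2 = 1.74875e+09 m, T = 2π √(a³/GM) = 2π √((1.74875e+09)³/8.529e+19) s ≈ 4.975e+04 s
(c) e = (rₐ − rₚ)/(rₐ + rₚ) = (3.172e+09 − 3.255e+08)/(3.172e+09 + 3.255e+08) ≈ 0.8139
(d) With a = (rₚ + rₐ)/2 = 1.74875e+09 m, vₐ = √(GM (2/rₐ − 1/a)) = √(8.529e+19 · (2/3.172e+09 − 1/1.74875e+09)) m/s ≈ 7.074e+04 m/s
(e) Conservation of angular momentum (rₚvₚ = rₐvₐ) gives vₚ/vₐ = rₐ/rₚ = 3.172e+09/3.255e+08 ≈ 9.745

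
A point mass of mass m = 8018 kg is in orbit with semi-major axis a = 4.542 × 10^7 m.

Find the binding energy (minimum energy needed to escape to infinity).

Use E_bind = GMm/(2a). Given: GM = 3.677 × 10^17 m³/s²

Total orbital energy is E = −GMm/(2a); binding energy is E_bind = −E = GMm/(2a).
E_bind = 3.677e+17 · 8018 / (2 · 4.542e+07) J ≈ 3.246e+13 J = 32.46 TJ.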